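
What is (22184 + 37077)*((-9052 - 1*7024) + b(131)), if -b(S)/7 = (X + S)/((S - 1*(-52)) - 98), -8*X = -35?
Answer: -648271546121/680 ≈ -9.5334e+8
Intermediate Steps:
X = 35/8 (X = -⅛*(-35) = 35/8 ≈ 4.3750)
b(S) = -7*(35/8 + S)/(-46 + S) (b(S) = -7*(35/8 + S)/((S - 1*(-52)) - 98) = -7*(35/8 + S)/((S + 52) - 98) = -7*(35/8 + S)/((52 + S) - 98) = -7*(35/8 + S)/(-46 + S))
(22184 + 37077)*((-9052 - 1*7024) + b(131)) = (22184 + 37077)*((-9052 - 1*7024) + 7*(-35 - 8*131)/(8*(-46 + 131))) = 59261*((-9052 - 7024) + (7/8)*(-35 - 1048)/85) = 59261*(-16076 + (7/8)*(1/85)*(-1083)) = 59261*(-16076 - 7581/680) = 59261*(-10939261/680) = -648271546121/680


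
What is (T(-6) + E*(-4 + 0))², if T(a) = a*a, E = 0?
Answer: 1296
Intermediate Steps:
T(a) = a²
(T(-6) + E*(-4 + 0))² = ((-6)² + 0*(-4 + 0))² = (36 + 0*(-4))² = (36 + 0)² = 36² = 1296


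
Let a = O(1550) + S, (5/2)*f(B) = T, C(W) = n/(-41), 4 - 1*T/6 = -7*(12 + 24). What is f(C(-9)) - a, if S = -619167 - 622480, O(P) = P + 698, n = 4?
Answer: 6200067/5 ≈ 1.2400e+6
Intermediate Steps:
T = 1536 (T = 24 - (-42)*(12 + 24) = 24 - (-42)*36 = 24 - 6*(-252) = 24 + 1512 = 1536)
O(P) = 698 + P
C(W) = -4/41 (C(W) = 4/(-41) = 4*(-1/41) = -4/41)
S = -1241647
f(B) = 3072/5 (f(B) = (2/5)*1536 = 3072/5)
a = -1239399 (a = (698 + 1550) - 1241647 = 2248 - 1241647 = -1239399)
f(C(-9)) - a = 3072/5 - 1*(-1239399) = 3072/5 + 1239399 = 6200067/5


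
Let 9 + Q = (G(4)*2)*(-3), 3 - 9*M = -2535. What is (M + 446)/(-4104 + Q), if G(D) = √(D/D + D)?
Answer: -332696/1879621 + 1456*√5/5638863 ≈ -0.17642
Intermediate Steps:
M = 282 (M = ⅓ - ⅑*(-2535) = ⅓ + 845/3 = 282)
G(D) = √(1 + D)
Q = -9 - 6*√5 (Q = -9 + (√(1 + 4)*2)*(-3) = -9 + (√5*2)*(-3) = -9 + (2*√5)*(-3) = -9 - 6*√5 ≈ -22.416)
(M + 446)/(-4104 + Q) = (282 + 446)/(-4104 + (-9 - 6*√5)) = 728/(-4113 - 6*√5)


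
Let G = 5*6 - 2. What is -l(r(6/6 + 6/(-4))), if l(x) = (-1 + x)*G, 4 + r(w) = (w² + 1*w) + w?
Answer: 161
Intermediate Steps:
r(w) = -4 + w² + 2*w (r(w) = -4 + ((w² + 1*w) + w) = -4 + ((w² + w) + w) = -4 + ((w + w²) + w) = -4 + (w² + 2*w) = -4 + w² + 2*w)
G = 28 (G = 30 - 2 = 28)
l(x) = -28 + 28*x (l(x) = (-1 + x)*28 = -28 + 28*x)
-l(r(6/6 + 6/(-4))) = -(-28 + 28*(-4 + (6/6 + 6/(-4))² + 2*(6/6 + 6/(-4)))) = -(-28 + 28*(-4 + (6*(⅙) + 6*(-¼))² + 2*(6*(⅙) + 6*(-¼)))) = -(-28 + 28*(-4 + (1 - 3/2)² + 2*(1 - 3/2))) = -(-28 + 28*(-4 + (-½)² + 2*(-½))) = -(-28 + 28*(-4 + ¼ - 1)) = -(-28 + 28*(-19/4)) = -(-28 - 133) = -1*(-161) = 161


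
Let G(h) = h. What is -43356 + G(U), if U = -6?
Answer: -43362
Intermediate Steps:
-43356 + G(U) = -43356 - 6 = -43362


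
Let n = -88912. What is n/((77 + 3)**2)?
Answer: -5557/400 ≈ -13.893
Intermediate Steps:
n/((77 + 3)**2) = -88912/(77 + 3)**2 = -88912/(80**2) = -88912/6400 = -88912*1/6400 = -5557/400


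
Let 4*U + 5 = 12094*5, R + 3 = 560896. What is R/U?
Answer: 2243572/60465 ≈ 37.105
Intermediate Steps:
R = 560893 (R = -3 + 560896 = 560893)
U = 60465/4 (U = -5/4 + (12094*5)/4 = -5/4 + (¼)*60470 = -5/4 + 30235/2 = 60465/4 ≈ 15116.)
R/U = 560893/(60465/4) = 560893*(4/60465) = 2243572/60465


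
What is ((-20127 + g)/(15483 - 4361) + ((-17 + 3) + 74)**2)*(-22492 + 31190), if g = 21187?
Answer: 174135090740/5561 ≈ 3.1314e+7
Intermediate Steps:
((-20127 + g)/(15483 - 4361) + ((-17 + 3) + 74)**2)*(-22492 + 31190) = ((-20127 + 21187)/(15483 - 4361) + ((-17 + 3) + 74)**2)*(-22492 + 31190) = (1060/11122 + (-14 + 74)**2)*8698 = (1060*(1/11122) + 60**2)*8698 = (530/5561 + 3600)*8698 = (20020130/5561)*8698 = 174135090740/5561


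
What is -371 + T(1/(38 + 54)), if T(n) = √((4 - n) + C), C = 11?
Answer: -371 + √31717/46 ≈ -367.13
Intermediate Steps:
T(n) = √(15 - n) (T(n) = √((4 - n) + 11) = √(15 - n))
-371 + T(1/(38 + 54)) = -371 + √(15 - 1/(38 + 54)) = -371 + √(15 - 1/92) = -371 + √(1379/92) = -371 + √31717/46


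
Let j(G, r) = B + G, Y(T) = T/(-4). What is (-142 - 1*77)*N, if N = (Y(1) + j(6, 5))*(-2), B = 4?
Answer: 8541/2 ≈ 4270.5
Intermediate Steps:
Y(T) = -T/4 (Y(T) = T*(-¼) = -T/4)
j(G, r) = 4 + G
N = -39/2 (N = (-¼*1 + (4 + 6))*(-2) = (-¼ + 10)*(-2) = (39/4)*(-2) = -39/2 ≈ -19.500)
(-142 - 1*77)*N = (-142 - 1*77)*(-39/2) = (-142 - 77)*(-39/2) = -219*(-39/2) = 8541/2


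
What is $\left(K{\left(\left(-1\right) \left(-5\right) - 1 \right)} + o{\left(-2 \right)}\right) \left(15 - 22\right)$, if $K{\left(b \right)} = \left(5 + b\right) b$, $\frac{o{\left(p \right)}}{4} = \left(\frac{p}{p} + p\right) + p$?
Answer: $-168$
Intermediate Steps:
$o{\left(p \right)} = 4 + 8 p$ ($o{\left(p \right)} = 4 \left(\left(\frac{p}{p} + p\right) + p\right) = 4 \left(\left(1 + p\right) + p\right) = 4 \left(1 + 2 p\right) = 4 + 8 p$)
$K{\left(b \right)} = b \left(5 + b\right)$
$\left(K{\left(\left(-1\right) \left(-5\right) - 1 \right)} + o{\left(-2 \right)}\right) \left(15 - 22\right) = \left(\left(\left(-1\right) \left(-5\right) - 1\right) \left(5 - -4\right) + \left(4 + 8 \left(-2\right)\right)\right) \left(15 - 22\right) = \left(\left(5 - 1\right) \left(5 + \left(5 - 1\right)\right) + \left(4 - 16\right)\right) \left(15 - 22\right) = \left(4 \left(5 + 4\right) - 12\right) \left(-7\right) = \left(4 \cdot 9 - 12\right) \left(-7\right) = \left(36 - 12\right) \left(-7\right) = 24 \left(-7\right) = -168$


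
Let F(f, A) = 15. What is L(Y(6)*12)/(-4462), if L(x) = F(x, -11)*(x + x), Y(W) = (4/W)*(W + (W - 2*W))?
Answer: 0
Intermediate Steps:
Y(W) = 0 (Y(W) = (4/W)*(W - W) = (4/W)*0 = 0)
L(x) = 30*x (L(x) = 15*(x + x) = 15*(2*x) = 30*x)
L(Y(6)*12)/(-4462) = (30*(0*12))/(-4462) = (30*0)*(-1/4462) = 0*(-1/4462) = 0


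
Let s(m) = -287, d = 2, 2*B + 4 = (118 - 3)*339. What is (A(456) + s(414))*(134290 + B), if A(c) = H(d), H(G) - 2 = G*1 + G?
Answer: -86424641/2 ≈ -4.3212e+7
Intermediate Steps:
B = 38981/2 (B = -2 + ((118 - 3)*339)/2 = -2 + (115*339)/2 = -2 + (½)*38985 = -2 + 38985/2 = 38981/2 ≈ 19491.)
H(G) = 2 + 2*G (H(G) = 2 + (G*1 + G) = 2 + (G + G) = 2 + 2*G)
A(c) = 6 (A(c) = 2 + 2*2 = 2 + 4 = 6)
(A(456) + s(414))*(134290 + B) = (6 - 287)*(134290 + 38981/2) = -281*307561/2 = -86424641/2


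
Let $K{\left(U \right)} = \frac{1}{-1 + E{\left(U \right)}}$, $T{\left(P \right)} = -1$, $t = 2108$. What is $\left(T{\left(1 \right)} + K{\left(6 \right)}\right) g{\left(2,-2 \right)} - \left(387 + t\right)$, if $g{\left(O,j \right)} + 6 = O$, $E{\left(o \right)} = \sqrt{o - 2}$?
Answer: $-2495$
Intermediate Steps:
$E{\left(o \right)} = \sqrt{-2 + o}$
$g{\left(O,j \right)} = -6 + O$
$K{\left(U \right)} = \frac{1}{-1 + \sqrt{-2 + U}}$
$\left(T{\left(1 \right)} + K{\left(6 \right)}\right) g{\left(2,-2 \right)} - \left(387 + t\right) = \left(-1 + \frac{1}{-1 + \sqrt{-2 + 6}}\right) \left(-6 + 2\right) - \left(387 + 2108\right) = \left(-1 + \frac{1}{-1 + \sqrt{4}}\right) \left(-4\right) - 2495 = \left(-1 + \frac{1}{-1 + 2}\right) \left(-4\right) - 2495 = \left(-1 + 1^{-1}\right) \left(-4\right) - 2495 = \left(-1 + 1\right) \left(-4\right) - 2495 = 0 \left(-4\right) - 2495 = 0 - 2495 = -2495$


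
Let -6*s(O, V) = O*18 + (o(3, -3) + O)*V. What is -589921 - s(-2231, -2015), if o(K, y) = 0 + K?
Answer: 454868/3 ≈ 1.5162e+5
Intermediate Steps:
o(K, y) = K
s(O, V) = -3*O - V*(3 + O)/6 (s(O, V) = -(O*18 + (3 + O)*V)/6 = -(18*O + V*(3 + O))/6 = -3*O - V*(3 + O)/6)
-589921 - s(-2231, -2015) = -589921 - (-3*(-2231) - ½*(-2015) - ⅙*(-2231)*(-2015)) = -589921 - (6693 + 2015/2 - 4495465/6) = -589921 - 1*(-2224631/3) = -589921 + 2224631/3 = 454868/3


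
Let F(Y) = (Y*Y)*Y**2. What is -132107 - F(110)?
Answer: -146542107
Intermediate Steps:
F(Y) = Y**4 (F(Y) = Y**2*Y**2 = Y**4)
-132107 - F(110) = -132107 - 1*110**4 = -132107 - 1*146410000 = -132107 - 146410000 = -146542107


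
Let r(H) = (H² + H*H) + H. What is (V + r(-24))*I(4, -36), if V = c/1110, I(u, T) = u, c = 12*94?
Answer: 835472/185 ≈ 4516.1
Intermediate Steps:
c = 1128
r(H) = H + 2*H² (r(H) = (H² + H²) + H = 2*H² + H = H + 2*H²)
V = 188/185 (V = 1128/1110 = 1128*(1/1110) = 188/185 ≈ 1.0162)
(V + r(-24))*I(4, -36) = (188/185 - 24*(1 + 2*(-24)))*4 = (188/185 - 24*(1 - 48))*4 = (188/185 - 24*(-47))*4 = (188/185 + 1128)*4 = (208868/185)*4 = 835472/185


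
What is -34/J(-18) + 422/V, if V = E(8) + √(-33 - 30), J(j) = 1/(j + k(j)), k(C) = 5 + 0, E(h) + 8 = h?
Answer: 442 - 422*I*√7/21 ≈ 442.0 - 53.167*I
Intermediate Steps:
E(h) = -8 + h
k(C) = 5
J(j) = 1/(5 + j) (J(j) = 1/(j + 5) = 1/(5 + j))
V = 3*I*√7 (V = (-8 + 8) + √(-33 - 30) = 0 + √(-63) = 0 + 3*I*√7 = 3*I*√7 ≈ 7.9373*I)
-34/J(-18) + 422/V = -34/(1/(5 - 18)) + 422/((3*I*√7)) = -34/(1/(-13)) + 422*(-I*√7/21) = -34/(-1/13) - 422*I*√7/21 = -34*(-13) - 422*I*√7/21 = 442 - 422*I*√7/21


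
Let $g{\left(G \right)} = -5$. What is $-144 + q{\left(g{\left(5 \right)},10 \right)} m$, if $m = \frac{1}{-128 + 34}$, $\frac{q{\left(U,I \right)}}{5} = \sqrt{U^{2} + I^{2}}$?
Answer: $-144 - \frac{25 \sqrt{5}}{94} \approx -144.59$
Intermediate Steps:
$q{\left(U,I \right)} = 5 \sqrt{I^{2} + U^{2}}$ ($q{\left(U,I \right)} = 5 \sqrt{U^{2} + I^{2}} = 5 \sqrt{I^{2} + U^{2}}$)
$m = - \frac{1}{94}$ ($m = \frac{1}{-94} = - \frac{1}{94} \approx -0.010638$)
$-144 + q{\left(g{\left(5 \right)},10 \right)} m = -144 + 5 \sqrt{10^{2} + \left(-5\right)^{2}} \left(- \frac{1}{94}\right) = -144 + 5 \sqrt{100 + 25} \left(- \frac{1}{94}\right) = -144 + 5 \sqrt{125} \left(- \frac{1}{94}\right) = -144 + 5 \cdot 5 \sqrt{5} \left(- \frac{1}{94}\right) = -144 + 25 \sqrt{5} \left(- \frac{1}{94}\right) = -144 - \frac{25 \sqrt{5}}{94}$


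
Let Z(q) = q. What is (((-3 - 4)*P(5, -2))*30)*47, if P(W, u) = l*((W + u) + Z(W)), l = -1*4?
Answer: 315840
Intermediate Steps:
l = -4
P(W, u) = -8*W - 4*u (P(W, u) = -4*((W + u) + W) = -4*(u + 2*W) = -8*W - 4*u)
(((-3 - 4)*P(5, -2))*30)*47 = (((-3 - 4)*(-8*5 - 4*(-2)))*30)*47 = (-7*(-40 + 8)*30)*47 = (-7*(-32)*30)*47 = (224*30)*47 = 6720*47 = 315840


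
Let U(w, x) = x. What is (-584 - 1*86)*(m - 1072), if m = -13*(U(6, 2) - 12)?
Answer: 631140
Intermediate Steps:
m = 130 (m = -13*(2 - 12) = -13*(-10) = 130)
(-584 - 1*86)*(m - 1072) = (-584 - 1*86)*(130 - 1072) = (-584 - 86)*(-942) = -670*(-942) = 631140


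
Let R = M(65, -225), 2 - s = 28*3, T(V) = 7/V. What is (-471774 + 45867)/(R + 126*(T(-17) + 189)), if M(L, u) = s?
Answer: -7240419/402562 ≈ -17.986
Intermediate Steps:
s = -82 (s = 2 - 28*3 = 2 - 1*84 = 2 - 84 = -82)
M(L, u) = -82
R = -82
(-471774 + 45867)/(R + 126*(T(-17) + 189)) = (-471774 + 45867)/(-82 + 126*(7/(-17) + 189)) = -425907/(-82 + 126*(7*(-1/17) + 189)) = -425907/(-82 + 126*(-7/17 + 189)) = -425907/(-82 + 126*(3206/17)) = -425907/(-82 + 403956/17) = -425907/402562/17 = -425907*17/402562 = -7240419/402562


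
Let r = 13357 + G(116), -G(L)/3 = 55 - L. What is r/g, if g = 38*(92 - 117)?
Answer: -1354/95 ≈ -14.253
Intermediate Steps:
G(L) = -165 + 3*L (G(L) = -3*(55 - L) = -165 + 3*L)
g = -950 (g = 38*(-25) = -950)
r = 13540 (r = 13357 + (-165 + 3*116) = 13357 + (-165 + 348) = 13357 + 183 = 13540)
r/g = 13540/(-950) = 13540*(-1/950) = -1354/95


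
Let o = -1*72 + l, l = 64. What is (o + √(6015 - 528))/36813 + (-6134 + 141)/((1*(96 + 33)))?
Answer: -73540447/1582959 + √5487/36813 ≈ -46.456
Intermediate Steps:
o = -8 (o = -1*72 + 64 = -72 + 64 = -8)
(o + √(6015 - 528))/36813 + (-6134 + 141)/((1*(96 + 33))) = (-8 + √(6015 - 528))/36813 + (-6134 + 141)/((1*(96 + 33))) = (-8 + √5487)*(1/36813) - 5993/(1*129) = (-8/36813 + √5487/36813) - 5993/129 = -73540447/1582959 + √5487/36813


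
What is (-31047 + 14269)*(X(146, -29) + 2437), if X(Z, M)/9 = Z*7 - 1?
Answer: -195061028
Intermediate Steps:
X(Z, M) = -9 + 63*Z (X(Z, M) = 9*(Z*7 - 1) = 9*(7*Z - 1) = 9*(-1 + 7*Z) = -9 + 63*Z)
(-31047 + 14269)*(X(146, -29) + 2437) = (-31047 + 14269)*((-9 + 63*146) + 2437) = -16778*((-9 + 9198) + 2437) = -16778*(9189 + 2437) = -16778*11626 = -195061028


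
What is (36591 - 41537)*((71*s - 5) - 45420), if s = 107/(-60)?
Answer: 6758948881/30 ≈ 2.2530e+8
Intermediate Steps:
s = -107/60 (s = 107*(-1/60) = -107/60 ≈ -1.7833)
(36591 - 41537)*((71*s - 5) - 45420) = (36591 - 41537)*((71*(-107/60) - 5) - 45420) = -4946*((-7597/60 - 5) - 45420) = -4946*(-7897/60 - 45420) = -4946*(-2733097/60) = 6758948881/30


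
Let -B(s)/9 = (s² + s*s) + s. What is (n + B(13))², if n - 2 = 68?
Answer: 9541921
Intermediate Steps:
B(s) = -18*s² - 9*s (B(s) = -9*((s² + s*s) + s) = -9*((s² + s²) + s) = -9*(2*s² + s) = -9*(s + 2*s²) = -18*s² - 9*s)
n = 70 (n = 2 + 68 = 70)
(n + B(13))² = (70 - 9*13*(1 + 2*13))² = (70 - 9*13*(1 + 26))² = (70 - 9*13*27)² = (70 - 3159)² = (-3089)² = 9541921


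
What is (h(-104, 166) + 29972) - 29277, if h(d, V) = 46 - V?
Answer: 575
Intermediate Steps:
(h(-104, 166) + 29972) - 29277 = ((46 - 1*166) + 29972) - 29277 = ((46 - 166) + 29972) - 29277 = (-120 + 29972) - 29277 = 29852 - 29277 = 575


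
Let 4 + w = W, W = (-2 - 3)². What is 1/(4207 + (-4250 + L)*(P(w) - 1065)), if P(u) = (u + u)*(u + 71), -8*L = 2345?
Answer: -8/101695999 ≈ -7.8666e-8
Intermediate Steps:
L = -2345/8 (L = -⅛*2345 = -2345/8 ≈ -293.13)
W = 25 (W = (-5)² = 25)
w = 21 (w = -4 + 25 = 21)
P(u) = 2*u*(71 + u) (P(u) = (2*u)*(71 + u) = 2*u*(71 + u))
1/(4207 + (-4250 + L)*(P(w) - 1065)) = 1/(4207 + (-4250 - 2345/8)*(2*21*(71 + 21) - 1065)) = 1/(4207 - 36345*(2*21*92 - 1065)/8) = 1/(4207 - 36345*(3864 - 1065)/8) = 1/(4207 - 36345/8*2799) = 1/(4207 - 101729655/8) = 1/(-101695999/8) = -8/101695999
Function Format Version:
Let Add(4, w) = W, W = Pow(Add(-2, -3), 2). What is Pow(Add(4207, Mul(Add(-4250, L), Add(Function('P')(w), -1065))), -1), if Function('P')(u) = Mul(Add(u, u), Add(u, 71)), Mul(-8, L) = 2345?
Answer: Rational(-8, 101695999) ≈ -7.8666e-8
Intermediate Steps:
L = Rational(-2345, 8) (L = Mul(Rational(-1, 8), 2345) = Rational(-2345, 8) ≈ -293.13)
W = 25 (W = Pow(-5, 2) = 25)
w = 21 (w = Add(-4, 25) = 21)
Function('P')(u) = Mul(2, u, Add(71, u)) (Function('P')(u) = Mul(Mul(2, u), Add(71, u)) = Mul(2, u, Add(71, u)))
Pow(Add(4207, Mul(Add(-4250, L), Add(Function('P')(w), -1065))), -1) = Pow(Add(4207, Mul(Add(-4250, Rational(-2345, 8)), Add(Mul(2, 21, Add(71, 21)), -1065))), -1) = Pow(Add(4207, Mul(Rational(-36345, 8), Add(Mul(2, 21, 92), -1065))), -1) = Pow(Add(4207, Mul(Rational(-36345, 8), Add(3864, -1065))), -1) = Pow(Add(4207, Mul(Rational(-36345, 8), 2799)), -1) = Pow(Add(4207, Rational(-101729655, 8)), -1) = Pow(Rational(-101695999, 8), -1) = Rational(-8, 101695999)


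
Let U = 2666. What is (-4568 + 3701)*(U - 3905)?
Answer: 1074213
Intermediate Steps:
(-4568 + 3701)*(U - 3905) = (-4568 + 3701)*(2666 - 3905) = -867*(-1239) = 1074213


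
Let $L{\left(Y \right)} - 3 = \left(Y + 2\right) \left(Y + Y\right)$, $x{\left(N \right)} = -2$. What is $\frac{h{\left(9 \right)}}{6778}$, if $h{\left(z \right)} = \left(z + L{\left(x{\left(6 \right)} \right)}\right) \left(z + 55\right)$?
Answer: $\frac{384}{3389} \approx 0.11331$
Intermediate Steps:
$L{\left(Y \right)} = 3 + 2 Y \left(2 + Y\right)$ ($L{\left(Y \right)} = 3 + \left(Y + 2\right) \left(Y + Y\right) = 3 + \left(2 + Y\right) 2 Y = 3 + 2 Y \left(2 + Y\right)$)
$h{\left(z \right)} = \left(3 + z\right) \left(55 + z\right)$ ($h{\left(z \right)} = \left(z + \left(3 + 2 \left(-2\right)^{2} + 4 \left(-2\right)\right)\right) \left(z + 55\right) = \left(z + \left(3 + 2 \cdot 4 - 8\right)\right) \left(55 + z\right) = \left(z + \left(3 + 8 - 8\right)\right) \left(55 + z\right) = \left(z + 3\right) \left(55 + z\right) = \left(3 + z\right) \left(55 + z\right)$)
$\frac{h{\left(9 \right)}}{6778} = \frac{165 + 9^{2} + 58 \cdot 9}{6778} = \left(165 + 81 + 522\right) \frac{1}{6778} = 768 \cdot \frac{1}{6778} = \frac{384}{3389}$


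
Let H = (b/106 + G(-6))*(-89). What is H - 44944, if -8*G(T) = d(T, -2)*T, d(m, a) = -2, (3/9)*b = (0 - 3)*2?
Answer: -4748311/106 ≈ -44795.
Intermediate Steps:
b = -18 (b = 3*((0 - 3)*2) = 3*(-3*2) = 3*(-6) = -18)
G(T) = T/4 (G(T) = -(-1)*T/4 = T/4)
H = 15753/106 (H = (-18/106 + (¼)*(-6))*(-89) = (-18*1/106 - 3/2)*(-89) = (-9/53 - 3/2)*(-89) = -177/106*(-89) = 15753/106 ≈ 148.61)
H - 44944 = 15753/106 - 44944 = -4748311/106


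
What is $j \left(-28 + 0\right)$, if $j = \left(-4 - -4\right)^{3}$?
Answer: $0$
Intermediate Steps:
$j = 0$ ($j = \left(-4 + 4\right)^{3} = 0^{3} = 0$)
$j \left(-28 + 0\right) = 0 \left(-28 + 0\right) = 0 \left(-28\right) = 0$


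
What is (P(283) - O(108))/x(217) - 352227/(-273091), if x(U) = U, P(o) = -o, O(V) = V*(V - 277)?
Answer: 711943634/8465821 ≈ 84.096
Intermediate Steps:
O(V) = V*(-277 + V)
(P(283) - O(108))/x(217) - 352227/(-273091) = (-1*283 - 108*(-277 + 108))/217 - 352227/(-273091) = (-283 - 108*(-169))*(1/217) - 352227*(-1/273091) = (-283 - 1*(-18252))*(1/217) + 352227/273091 = (-283 + 18252)*(1/217) + 352227/273091 = 17969*(1/217) + 352227/273091 = 2567/31 + 352227/273091 = 711943634/8465821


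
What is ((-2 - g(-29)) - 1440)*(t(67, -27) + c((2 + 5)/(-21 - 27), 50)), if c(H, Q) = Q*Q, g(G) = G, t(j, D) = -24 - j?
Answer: -3403917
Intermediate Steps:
c(H, Q) = Q²
((-2 - g(-29)) - 1440)*(t(67, -27) + c((2 + 5)/(-21 - 27), 50)) = ((-2 - 1*(-29)) - 1440)*((-24 - 1*67) + 50²) = ((-2 + 29) - 1440)*((-24 - 67) + 2500) = (27 - 1440)*(-91 + 2500) = -1413*2409 = -3403917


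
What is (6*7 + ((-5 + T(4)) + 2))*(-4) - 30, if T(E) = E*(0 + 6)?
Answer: -282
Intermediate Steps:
T(E) = 6*E (T(E) = E*6 = 6*E)
(6*7 + ((-5 + T(4)) + 2))*(-4) - 30 = (6*7 + ((-5 + 6*4) + 2))*(-4) - 30 = (42 + ((-5 + 24) + 2))*(-4) - 30 = (42 + (19 + 2))*(-4) - 30 = (42 + 21)*(-4) - 30 = 63*(-4) - 30 = -252 - 30 = -282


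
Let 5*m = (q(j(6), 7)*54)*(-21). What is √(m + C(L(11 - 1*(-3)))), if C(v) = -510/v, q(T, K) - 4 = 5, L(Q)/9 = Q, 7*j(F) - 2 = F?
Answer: I*√22548855/105 ≈ 45.224*I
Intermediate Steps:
j(F) = 2/7 + F/7
L(Q) = 9*Q
q(T, K) = 9 (q(T, K) = 4 + 5 = 9)
m = -10206/5 (m = ((9*54)*(-21))/5 = (486*(-21))/5 = (⅕)*(-10206) = -10206/5 ≈ -2041.2)
√(m + C(L(11 - 1*(-3)))) = √(-10206/5 - 510*1/(9*(11 - 1*(-3)))) = √(-10206/5 - 510*1/(9*(11 + 3))) = √(-10206/5 - 510/(9*14)) = √(-10206/5 - 510/126) = √(-10206/5 - 510*1/126) = √(-10206/5 - 85/21) = √(-214751/105) = I*√22548855/105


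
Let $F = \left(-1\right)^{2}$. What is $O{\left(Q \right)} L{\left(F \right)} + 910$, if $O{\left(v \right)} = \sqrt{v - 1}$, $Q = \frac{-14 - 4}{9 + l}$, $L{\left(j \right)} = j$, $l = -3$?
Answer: $910 + 2 i \approx 910.0 + 2.0 i$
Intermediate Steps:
$F = 1$
$Q = -3$ ($Q = \frac{-14 - 4}{9 - 3} = - \frac{18}{6} = \left(-18\right) \frac{1}{6} = -3$)
$O{\left(v \right)} = \sqrt{-1 + v}$
$O{\left(Q \right)} L{\left(F \right)} + 910 = \sqrt{-1 - 3} \cdot 1 + 910 = \sqrt{-4} \cdot 1 + 910 = 2 i 1 + 910 = 2 i + 910 = 910 + 2 i$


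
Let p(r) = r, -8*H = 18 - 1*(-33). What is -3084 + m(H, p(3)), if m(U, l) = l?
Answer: -3081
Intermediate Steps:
H = -51/8 (H = -(18 - 1*(-33))/8 = -(18 + 33)/8 = -⅛*51 = -51/8 ≈ -6.3750)
-3084 + m(H, p(3)) = -3084 + 3 = -3081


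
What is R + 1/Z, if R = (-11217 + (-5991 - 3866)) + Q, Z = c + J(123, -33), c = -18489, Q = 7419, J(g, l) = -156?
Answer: -254597476/18645 ≈ -13655.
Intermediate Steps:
Z = -18645 (Z = -18489 - 156 = -18645)
R = -13655 (R = (-11217 + (-5991 - 3866)) + 7419 = (-11217 - 9857) + 7419 = -21074 + 7419 = -13655)
R + 1/Z = -13655 + 1/(-18645) = -13655 - 1/18645 = -254597476/18645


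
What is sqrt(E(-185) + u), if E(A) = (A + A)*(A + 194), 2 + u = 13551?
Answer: sqrt(10219) ≈ 101.09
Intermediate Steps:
u = 13549 (u = -2 + 13551 = 13549)
E(A) = 2*A*(194 + A) (E(A) = (2*A)*(194 + A) = 2*A*(194 + A))
sqrt(E(-185) + u) = sqrt(2*(-185)*(194 - 185) + 13549) = sqrt(2*(-185)*9 + 13549) = sqrt(-3330 + 13549) = sqrt(10219)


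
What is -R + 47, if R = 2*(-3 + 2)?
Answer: 49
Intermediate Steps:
R = -2 (R = 2*(-1) = -2)
-R + 47 = -1*(-2) + 47 = 2 + 47 = 49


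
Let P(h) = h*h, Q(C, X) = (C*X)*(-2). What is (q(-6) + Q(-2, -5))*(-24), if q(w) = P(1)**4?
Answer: 456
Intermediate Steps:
Q(C, X) = -2*C*X
P(h) = h**2
q(w) = 1 (q(w) = (1**2)**4 = 1**4 = 1)
(q(-6) + Q(-2, -5))*(-24) = (1 - 2*(-2)*(-5))*(-24) = (1 - 20)*(-24) = -19*(-24) = 456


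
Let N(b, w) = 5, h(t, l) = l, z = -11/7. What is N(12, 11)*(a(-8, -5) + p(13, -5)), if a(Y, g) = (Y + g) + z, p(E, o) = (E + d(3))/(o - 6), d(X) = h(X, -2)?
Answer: -545/7 ≈ -77.857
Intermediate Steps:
z = -11/7 (z = -11*⅐ = -11/7 ≈ -1.5714)
d(X) = -2
p(E, o) = (-2 + E)/(-6 + o) (p(E, o) = (E - 2)/(o - 6) = (-2 + E)/(-6 + o))
a(Y, g) = -11/7 + Y + g (a(Y, g) = (Y + g) - 11/7 = -11/7 + Y + g)
N(12, 11)*(a(-8, -5) + p(13, -5)) = 5*((-11/7 - 8 - 5) + (-2 + 13)/(-6 - 5)) = 5*(-102/7 + 11/(-11)) = 5*(-102/7 - 1/11*11) = 5*(-102/7 - 1) = 5*(-109/7) = -545/7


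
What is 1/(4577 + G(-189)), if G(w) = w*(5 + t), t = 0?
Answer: 1/3632 ≈ 0.00027533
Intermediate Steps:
G(w) = 5*w (G(w) = w*(5 + 0) = w*5 = 5*w)
1/(4577 + G(-189)) = 1/(4577 + 5*(-189)) = 1/(4577 - 945) = 1/3632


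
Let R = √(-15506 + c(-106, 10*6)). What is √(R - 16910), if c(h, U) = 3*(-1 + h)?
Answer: √(-16910 + 7*I*√323) ≈ 0.4837 + 130.04*I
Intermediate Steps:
c(h, U) = -3 + 3*h
R = 7*I*√323 (R = √(-15506 + (-3 + 3*(-106))) = √(-15506 + (-3 - 318)) = √(-15506 - 321) = √(-15827) = 7*I*√323 ≈ 125.81*I)
√(R - 16910) = √(7*I*√323 - 16910) = √(-16910 + 7*I*√323)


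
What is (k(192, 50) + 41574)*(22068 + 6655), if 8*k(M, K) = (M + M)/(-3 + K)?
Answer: 56125488798/47 ≈ 1.1942e+9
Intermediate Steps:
k(M, K) = M/(4*(-3 + K)) (k(M, K) = ((M + M)/(-3 + K))/8 = ((2*M)/(-3 + K))/8 = (2*M/(-3 + K))/8 = M/(4*(-3 + K)))
(k(192, 50) + 41574)*(22068 + 6655) = ((¼)*192/(-3 + 50) + 41574)*(22068 + 6655) = ((¼)*192/47 + 41574)*28723 = ((¼)*192*(1/47) + 41574)*28723 = (48/47 + 41574)*28723 = (1954026/47)*28723 = 56125488798/47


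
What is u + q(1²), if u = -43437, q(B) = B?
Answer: -43436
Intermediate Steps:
u + q(1²) = -43437 + 1² = -43437 + 1 = -43436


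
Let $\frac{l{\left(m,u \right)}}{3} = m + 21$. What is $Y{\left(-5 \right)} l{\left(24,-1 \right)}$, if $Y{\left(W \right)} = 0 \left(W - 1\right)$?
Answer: $0$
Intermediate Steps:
$l{\left(m,u \right)} = 63 + 3 m$ ($l{\left(m,u \right)} = 3 \left(m + 21\right) = 3 \left(21 + m\right) = 63 + 3 m$)
$Y{\left(W \right)} = 0$ ($Y{\left(W \right)} = 0 \left(-1 + W\right) = 0$)
$Y{\left(-5 \right)} l{\left(24,-1 \right)} = 0 \left(63 + 3 \cdot 24\right) = 0 \left(63 + 72\right) = 0 \cdot 135 = 0$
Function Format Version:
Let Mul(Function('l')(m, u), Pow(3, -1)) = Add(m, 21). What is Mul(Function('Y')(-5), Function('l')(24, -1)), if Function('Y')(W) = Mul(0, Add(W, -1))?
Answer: 0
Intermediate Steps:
Function('l')(m, u) = Add(63, Mul(3, m)) (Function('l')(m, u) = Mul(3, Add(m, 21)) = Mul(3, Add(21, m)) = Add(63, Mul(3, m)))
Function('Y')(W) = 0 (Function('Y')(W) = Mul(0, Add(-1, W)) = 0)
Mul(Function('Y')(-5), Function('l')(24, -1)) = Mul(0, Add(63, Mul(3, 24))) = Mul(0, Add(63, 72)) = Mul(0, 135) = 0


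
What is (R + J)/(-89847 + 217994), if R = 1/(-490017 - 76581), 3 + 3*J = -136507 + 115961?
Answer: -1293669145/24202611302 ≈ -0.053452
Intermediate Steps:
J = -20549/3 (J = -1 + (-136507 + 115961)/3 = -1 + (⅓)*(-20546) = -1 - 20546/3 = -20549/3 ≈ -6849.7)
R = -1/566598 (R = 1/(-566598) = -1/566598 ≈ -1.7649e-6)
(R + J)/(-89847 + 217994) = (-1/566598 - 20549/3)/(-89847 + 217994) = -1293669145/188866/128147 = -1293669145/188866*1/128147 = -1293669145/24202611302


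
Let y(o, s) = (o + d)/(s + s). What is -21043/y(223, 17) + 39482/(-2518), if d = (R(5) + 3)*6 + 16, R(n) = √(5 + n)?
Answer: -232793797655/82702451 + 4292772*√10/65689 ≈ -2608.2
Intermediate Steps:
d = 34 + 6*√10 (d = (√(5 + 5) + 3)*6 + 16 = (√10 + 3)*6 + 16 = (3 + √10)*6 + 16 = (18 + 6*√10) + 16 = 34 + 6*√10 ≈ 52.974)
y(o, s) = (34 + o + 6*√10)/(2*s) (y(o, s) = (o + (34 + 6*√10))/(s + s) = (34 + o + 6*√10)/((2*s)) = (34 + o + 6*√10)*(1/(2*s)) = (34 + o + 6*√10)/(2*s))
-21043/y(223, 17) + 39482/(-2518) = -21043*34/(34 + 223 + 6*√10) + 39482/(-2518) = -21043*34/(257 + 6*√10) + 39482*(-1/2518) = -21043/(257/34 + 3*√10/17) - 19741/1259 = -19741/1259 - 21043/(257/34 + 3*√10/17)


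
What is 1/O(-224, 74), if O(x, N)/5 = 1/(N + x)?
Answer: -30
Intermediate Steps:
O(x, N) = 5/(N + x)
1/O(-224, 74) = 1/(5/(74 - 224)) = 1/(5/(-150)) = 1/(5*(-1/150)) = 1/(-1/30) = -30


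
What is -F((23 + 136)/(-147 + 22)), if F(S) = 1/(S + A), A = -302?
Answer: 125/37909 ≈ 0.0032974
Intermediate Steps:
F(S) = 1/(-302 + S) (F(S) = 1/(S - 302) = 1/(-302 + S))
-F((23 + 136)/(-147 + 22)) = -1/(-302 + (23 + 136)/(-147 + 22)) = -1/(-302 + 159/(-125)) = -1/(-302 + 159*(-1/125)) = -1/(-302 - 159/125) = -1/(-37909/125) = -1*(-125/37909) = 125/37909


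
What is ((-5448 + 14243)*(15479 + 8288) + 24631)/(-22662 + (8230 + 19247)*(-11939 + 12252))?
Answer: 69685132/2859213 ≈ 24.372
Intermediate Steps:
((-5448 + 14243)*(15479 + 8288) + 24631)/(-22662 + (8230 + 19247)*(-11939 + 12252)) = (8795*23767 + 24631)/(-22662 + 27477*313) = (209030765 + 24631)/(-22662 + 8600301) = 209055396/8577639 = 209055396*(1/8577639) = 69685132/2859213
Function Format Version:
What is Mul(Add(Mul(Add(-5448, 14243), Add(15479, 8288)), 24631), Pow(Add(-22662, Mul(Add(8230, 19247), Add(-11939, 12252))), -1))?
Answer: Rational(69685132, 2859213) ≈ 24.372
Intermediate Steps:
Mul(Add(Mul(Add(-5448, 14243), Add(15479, 8288)), 24631), Pow(Add(-22662, Mul(Add(8230, 19247), Add(-11939, 12252))), -1)) = Mul(Add(Mul(8795, 23767), 24631), Pow(Add(-22662, Mul(27477, 313)), -1)) = Mul(Add(209030765, 24631), Pow(Add(-22662, 8600301), -1)) = Mul(209055396, Pow(8577639, -1)) = Mul(209055396, Rational(1, 8577639)) = Rational(69685132, 2859213)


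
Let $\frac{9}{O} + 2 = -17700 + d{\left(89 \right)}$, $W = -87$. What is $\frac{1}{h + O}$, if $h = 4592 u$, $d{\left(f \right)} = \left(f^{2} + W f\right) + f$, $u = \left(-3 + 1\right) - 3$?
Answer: $- \frac{17435}{400307609} \approx -4.3554 \cdot 10^{-5}$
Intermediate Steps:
$u = -5$ ($u = -2 - 3 = -5$)
$d{\left(f \right)} = f^{2} - 86 f$ ($d{\left(f \right)} = \left(f^{2} - 87 f\right) + f = f^{2} - 86 f$)
$O = - \frac{9}{17435}$ ($O = \frac{9}{-2 - \left(17700 - 89 \left(-86 + 89\right)\right)} = \frac{9}{-2 + \left(-17700 + 89 \cdot 3\right)} = \frac{9}{-2 + \left(-17700 + 267\right)} = \frac{9}{-2 - 17433} = \frac{9}{-17435} = 9 \left(- \frac{1}{17435}\right) = - \frac{9}{17435} \approx -0.0005162$)
$h = -22960$ ($h = 4592 \left(-5\right) = -22960$)
$\frac{1}{h + O} = \frac{1}{-22960 - \frac{9}{17435}} = \frac{1}{- \frac{400307609}{17435}} = - \frac{17435}{400307609}$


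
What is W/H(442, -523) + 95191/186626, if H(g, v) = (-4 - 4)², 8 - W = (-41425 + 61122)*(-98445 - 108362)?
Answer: 380108407790543/5972032 ≈ 6.3648e+7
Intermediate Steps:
W = 4073477487 (W = 8 - (-41425 + 61122)*(-98445 - 108362) = 8 - 19697*(-206807) = 8 - 1*(-4073477479) = 8 + 4073477479 = 4073477487)
H(g, v) = 64 (H(g, v) = (-8)² = 64)
W/H(442, -523) + 95191/186626 = 4073477487/64 + 95191/186626 = 380108407790543/5972032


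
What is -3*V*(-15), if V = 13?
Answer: 585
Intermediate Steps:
-3*V*(-15) = -3*13*(-15) = -39*(-15) = 585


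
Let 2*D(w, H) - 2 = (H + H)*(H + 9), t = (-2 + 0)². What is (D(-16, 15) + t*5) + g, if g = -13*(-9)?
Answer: 498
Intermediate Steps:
t = 4 (t = (-2)² = 4)
D(w, H) = 1 + H*(9 + H) (D(w, H) = 1 + ((H + H)*(H + 9))/2 = 1 + ((2*H)*(9 + H))/2 = 1 + (2*H*(9 + H))/2 = 1 + H*(9 + H))
g = 117 (g = -1*(-117) = 117)
(D(-16, 15) + t*5) + g = ((1 + 15² + 9*15) + 4*5) + 117 = ((1 + 225 + 135) + 20) + 117 = (361 + 20) + 117 = 381 + 117 = 498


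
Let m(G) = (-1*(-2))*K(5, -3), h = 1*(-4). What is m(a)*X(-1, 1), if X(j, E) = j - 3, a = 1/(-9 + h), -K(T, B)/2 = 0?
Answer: 0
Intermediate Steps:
K(T, B) = 0 (K(T, B) = -2*0 = 0)
h = -4
a = -1/13 (a = 1/(-9 - 4) = 1/(-13) = -1/13 ≈ -0.076923)
X(j, E) = -3 + j
m(G) = 0 (m(G) = -1*(-2)*0 = 2*0 = 0)
m(a)*X(-1, 1) = 0*(-3 - 1) = 0*(-4) = 0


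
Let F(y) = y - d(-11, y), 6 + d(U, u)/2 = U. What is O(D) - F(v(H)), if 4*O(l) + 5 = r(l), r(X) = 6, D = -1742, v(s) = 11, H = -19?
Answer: -179/4 ≈ -44.750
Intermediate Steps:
d(U, u) = -12 + 2*U
O(l) = 1/4 (O(l) = -5/4 + (1/4)*6 = -5/4 + 3/2 = 1/4)
F(y) = 34 + y (F(y) = y - (-12 + 2*(-11)) = y - (-12 - 22) = y - 1*(-34) = y + 34 = 34 + y)
O(D) - F(v(H)) = 1/4 - (34 + 11) = 1/4 - 1*45 = 1/4 - 45 = -179/4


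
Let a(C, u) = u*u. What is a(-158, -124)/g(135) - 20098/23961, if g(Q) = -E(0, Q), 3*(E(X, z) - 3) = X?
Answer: -122828210/23961 ≈ -5126.2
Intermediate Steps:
E(X, z) = 3 + X/3
a(C, u) = u²
g(Q) = -3 (g(Q) = -(3 + (⅓)*0) = -(3 + 0) = -1*3 = -3)
a(-158, -124)/g(135) - 20098/23961 = (-124)²/(-3) - 20098/23961 = 15376*(-⅓) - 20098*1/23961 = -15376/3 - 20098/23961 = -122828210/23961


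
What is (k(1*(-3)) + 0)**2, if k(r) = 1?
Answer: 1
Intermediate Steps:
(k(1*(-3)) + 0)**2 = (1 + 0)**2 = 1**2 = 1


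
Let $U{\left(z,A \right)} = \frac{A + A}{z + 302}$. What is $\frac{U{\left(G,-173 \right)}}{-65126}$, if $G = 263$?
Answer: $\frac{173}{18398095} \approx 9.4031 \cdot 10^{-6}$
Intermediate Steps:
$U{\left(z,A \right)} = \frac{2 A}{302 + z}$
$\frac{U{\left(G,-173 \right)}}{-65126} = \frac{2 \left(-173\right) \frac{1}{302 + 263}}{-65126} = 2 \left(-173\right) \frac{1}{565} \left(- \frac{1}{65126}\right) = \left(- \frac{346}{565}\right) \left(- \frac{1}{65126}\right) = \frac{173}{18398095}$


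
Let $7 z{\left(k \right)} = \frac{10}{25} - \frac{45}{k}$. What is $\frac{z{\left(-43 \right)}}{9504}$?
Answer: $\frac{311}{14303520} \approx 2.1743 \cdot 10^{-5}$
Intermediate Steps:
$z{\left(k \right)} = \frac{2}{35} - \frac{45}{7 k}$ ($z{\left(k \right)} = \frac{\frac{10}{25} - \frac{45}{k}}{7} = \frac{10 \cdot \frac{1}{25} - \frac{45}{k}}{7} = \frac{\frac{2}{5} - \frac{45}{k}}{7} = \frac{2}{35} - \frac{45}{7 k}$)
$\frac{z{\left(-43 \right)}}{9504} = \frac{\frac{1}{35} \frac{1}{-43} \left(-225 + 2 \left(-43\right)\right)}{9504} = \frac{1}{35} \left(- \frac{1}{43}\right) \left(-225 - 86\right) \frac{1}{9504} = \frac{1}{35} \left(- \frac{1}{43}\right) \left(-311\right) \frac{1}{9504} = \frac{311}{1505} \cdot \frac{1}{9504} = \frac{311}{14303520}$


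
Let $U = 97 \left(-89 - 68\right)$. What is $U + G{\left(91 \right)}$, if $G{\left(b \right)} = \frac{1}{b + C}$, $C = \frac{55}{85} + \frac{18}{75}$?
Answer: $- \frac{594722483}{39052} \approx -15229.0$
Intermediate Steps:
$C = \frac{377}{425}$ ($C = 55 \cdot \frac{1}{85} + 18 \cdot \frac{1}{75} = \frac{11}{17} + \frac{6}{25} = \frac{377}{425} \approx 0.88706$)
$U = -15229$ ($U = 97 \left(-157\right) = -15229$)
$G{\left(b \right)} = \frac{1}{\frac{377}{425} + b}$ ($G{\left(b \right)} = \frac{1}{b + \frac{377}{425}} = \frac{1}{\frac{377}{425} + b}$)
$U + G{\left(91 \right)} = -15229 + \frac{425}{377 + 425 \cdot 91} = -15229 + \frac{425}{377 + 38675} = -15229 + \frac{425}{39052} = - \frac{594722483}{39052}$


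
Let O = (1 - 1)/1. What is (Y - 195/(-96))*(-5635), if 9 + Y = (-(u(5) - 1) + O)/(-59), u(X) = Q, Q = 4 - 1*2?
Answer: 73959375/1888 ≈ 39173.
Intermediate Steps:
Q = 2 (Q = 4 - 2 = 2)
O = 0 (O = 0*1 = 0)
u(X) = 2
Y = -530/59 (Y = -9 + (-(2 - 1) + 0)/(-59) = -9 + (-1*1 + 0)*(-1/59) = -9 + (-1 + 0)*(-1/59) = -9 - 1*(-1/59) = -9 + 1/59 = -530/59 ≈ -8.9830)
(Y - 195/(-96))*(-5635) = (-530/59 - 195/(-96))*(-5635) = (-530/59 - 195*(-1/96))*(-5635) = (-530/59 + 65/32)*(-5635) = -13125/1888*(-5635) = 73959375/1888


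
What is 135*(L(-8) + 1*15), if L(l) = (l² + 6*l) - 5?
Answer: 3510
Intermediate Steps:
L(l) = -5 + l² + 6*l
135*(L(-8) + 1*15) = 135*((-5 + (-8)² + 6*(-8)) + 1*15) = 135*((-5 + 64 - 48) + 15) = 135*(11 + 15) = 135*26 = 3510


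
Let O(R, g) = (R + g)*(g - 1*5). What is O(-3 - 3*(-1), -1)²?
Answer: 36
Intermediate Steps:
O(R, g) = (-5 + g)*(R + g) (O(R, g) = (R + g)*(g - 5) = (R + g)*(-5 + g) = (-5 + g)*(R + g))
O(-3 - 3*(-1), -1)² = ((-1)² - 5*(-3 - 3*(-1)) - 5*(-1) + (-3 - 3*(-1))*(-1))² = (1 - 5*(-3 + 3) + 5 + (-3 + 3)*(-1))² = (1 - 5*0 + 5 + 0*(-1))² = (1 + 0 + 5 + 0)² = 6² = 36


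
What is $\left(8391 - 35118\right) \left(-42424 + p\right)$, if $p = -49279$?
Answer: $2450946081$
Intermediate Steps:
$\left(8391 - 35118\right) \left(-42424 + p\right) = \left(8391 - 35118\right) \left(-42424 - 49279\right) = \left(-26727\right) \left(-91703\right) = 2450946081$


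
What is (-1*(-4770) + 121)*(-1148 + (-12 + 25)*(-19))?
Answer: -6822945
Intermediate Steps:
(-1*(-4770) + 121)*(-1148 + (-12 + 25)*(-19)) = (4770 + 121)*(-1148 + 13*(-19)) = 4891*(-1148 - 247) = 4891*(-1395) = -6822945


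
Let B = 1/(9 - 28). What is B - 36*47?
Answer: -32149/19 ≈ -1692.1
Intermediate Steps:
B = -1/19 (B = 1/(-19) = -1/19 ≈ -0.052632)
B - 36*47 = -1/19 - 36*47 = -1/19 - 1692 = -32149/19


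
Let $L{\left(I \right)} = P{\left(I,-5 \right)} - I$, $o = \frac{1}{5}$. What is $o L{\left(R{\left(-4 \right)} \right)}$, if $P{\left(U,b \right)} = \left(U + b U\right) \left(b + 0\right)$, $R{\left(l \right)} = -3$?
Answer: $- \frac{57}{5} \approx -11.4$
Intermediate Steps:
$o = \frac{1}{5} \approx 0.2$
$P{\left(U,b \right)} = b \left(U + U b\right)$ ($P{\left(U,b \right)} = \left(U + U b\right) b = b \left(U + U b\right)$)
$L{\left(I \right)} = 19 I$ ($L{\left(I \right)} = I \left(-5\right) \left(1 - 5\right) - I = I \left(-5\right) \left(-4\right) - I = 20 I - I = 19 I$)
$o L{\left(R{\left(-4 \right)} \right)} = \frac{19 \left(-3\right)}{5} = \frac{1}{5} \left(-57\right) = - \frac{57}{5}$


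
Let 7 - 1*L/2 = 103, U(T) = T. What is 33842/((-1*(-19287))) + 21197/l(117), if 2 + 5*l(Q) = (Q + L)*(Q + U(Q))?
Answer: -1450137911/338525424 ≈ -4.2837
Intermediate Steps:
L = -192 (L = 14 - 2*103 = 14 - 206 = -192)
l(Q) = -⅖ + 2*Q*(-192 + Q)/5 (l(Q) = -⅖ + ((Q - 192)*(Q + Q))/5 = -⅖ + ((-192 + Q)*(2*Q))/5 = -⅖ + (2*Q*(-192 + Q))/5 = -⅖ + 2*Q*(-192 + Q)/5)
33842/((-1*(-19287))) + 21197/l(117) = 33842/((-1*(-19287))) + 21197/(-⅖ - 384/5*117 + (⅖)*117²) = 33842/19287 + 21197/(-⅖ - 44928/5 + (⅖)*13689) = 33842*(1/19287) + 21197/(-⅖ - 44928/5 + 27378/5) = 33842/19287 + 21197/(-17552/5) = 33842/19287 + 21197*(-5/17552) = 33842/19287 - 105985/17552 = -1450137911/338525424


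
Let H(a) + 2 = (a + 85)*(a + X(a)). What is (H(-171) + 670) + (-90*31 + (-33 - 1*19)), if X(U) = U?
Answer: 27238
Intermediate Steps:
H(a) = -2 + 2*a*(85 + a) (H(a) = -2 + (a + 85)*(a + a) = -2 + (85 + a)*(2*a) = -2 + 2*a*(85 + a))
(H(-171) + 670) + (-90*31 + (-33 - 1*19)) = ((-2 + 2*(-171)² + 170*(-171)) + 670) + (-90*31 + (-33 - 1*19)) = ((-2 + 2*29241 - 29070) + 670) + (-2790 + (-33 - 19)) = ((-2 + 58482 - 29070) + 670) + (-2790 - 52) = (29410 + 670) - 2842 = 30080 - 2842 = 27238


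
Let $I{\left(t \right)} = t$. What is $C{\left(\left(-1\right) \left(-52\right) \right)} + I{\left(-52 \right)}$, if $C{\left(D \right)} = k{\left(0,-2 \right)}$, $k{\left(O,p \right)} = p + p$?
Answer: $-56$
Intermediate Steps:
$k{\left(O,p \right)} = 2 p$
$C{\left(D \right)} = -4$ ($C{\left(D \right)} = 2 \left(-2\right) = -4$)
$C{\left(\left(-1\right) \left(-52\right) \right)} + I{\left(-52 \right)} = -4 - 52 = -56$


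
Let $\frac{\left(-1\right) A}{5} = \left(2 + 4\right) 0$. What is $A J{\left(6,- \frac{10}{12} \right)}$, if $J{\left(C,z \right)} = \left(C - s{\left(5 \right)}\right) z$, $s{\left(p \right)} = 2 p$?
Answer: $0$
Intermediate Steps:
$J{\left(C,z \right)} = z \left(-10 + C\right)$ ($J{\left(C,z \right)} = \left(C - 2 \cdot 5\right) z = \left(C - 10\right) z = \left(-10 + C\right) z = z \left(-10 + C\right)$)
$A = 0$ ($A = - 5 \left(2 + 4\right) 0 = - 5 \cdot 6 \cdot 0 = \left(-5\right) 0 = 0$)
$A J{\left(6,- \frac{10}{12} \right)} = 0 - \frac{10}{12} \left(-10 + 6\right) = 0 \left(-10\right) \frac{1}{12} \left(-4\right) = 0 \left(\left(- \frac{5}{6}\right) \left(-4\right)\right) = 0 \cdot \frac{10}{3} = 0$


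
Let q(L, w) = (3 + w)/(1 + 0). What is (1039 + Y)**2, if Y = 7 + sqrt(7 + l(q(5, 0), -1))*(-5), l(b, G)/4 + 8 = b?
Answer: 1093791 - 10460*I*sqrt(13) ≈ 1.0938e+6 - 37714.0*I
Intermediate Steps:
q(L, w) = 3 + w (q(L, w) = (3 + w)/1 = (3 + w)*1 = 3 + w)
l(b, G) = -32 + 4*b
Y = 7 - 5*I*sqrt(13) (Y = 7 + sqrt(7 + (-32 + 4*(3 + 0)))*(-5) = 7 + sqrt(7 + (-32 + 4*3))*(-5) = 7 + sqrt(7 + (-32 + 12))*(-5) = 7 + sqrt(7 - 20)*(-5) = 7 + sqrt(-13)*(-5) = 7 + (I*sqrt(13))*(-5) = 7 - 5*I*sqrt(13) ≈ 7.0 - 18.028*I)
(1039 + Y)**2 = (1039 + (7 - 5*I*sqrt(13)))**2 = (1046 - 5*I*sqrt(13))**2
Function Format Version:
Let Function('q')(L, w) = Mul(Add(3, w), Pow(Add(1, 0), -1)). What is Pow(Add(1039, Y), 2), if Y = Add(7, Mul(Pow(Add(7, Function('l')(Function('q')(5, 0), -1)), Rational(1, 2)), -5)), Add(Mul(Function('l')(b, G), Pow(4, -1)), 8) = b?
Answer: Add(1093791, Mul(-10460, I, Pow(13, Rational(1, 2)))) ≈ Add(1.0938e+6, Mul(-37714., I))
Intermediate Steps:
Function('q')(L, w) = Add(3, w) (Function('q')(L, w) = Mul(Add(3, w), Pow(1, -1)) = Mul(Add(3, w), 1) = Add(3, w))
Function('l')(b, G) = Add(-32, Mul(4, b))
Y = Add(7, Mul(-5, I, Pow(13, Rational(1, 2)))) (Y = Add(7, Mul(Pow(Add(7, Add(-32, Mul(4, Add(3, 0)))), Rational(1, 2)), -5)) = Add(7, Mul(Pow(Add(7, Add(-32, Mul(4, 3))), Rational(1, 2)), -5)) = Add(7, Mul(Pow(Add(7, Add(-32, 12)), Rational(1, 2)), -5)) = Add(7, Mul(Pow(Add(7, -20), Rational(1, 2)), -5)) = Add(7, Mul(Pow(-13, Rational(1, 2)), -5)) = Add(7, Mul(Mul(I, Pow(13, Rational(1, 2))), -5)) = Add(7, Mul(-5, I, Pow(13, Rational(1, 2)))) ≈ Add(7.0000, Mul(-18.028, I)))
Pow(Add(1039, Y), 2) = Pow(Add(1039, Add(7, Mul(-5, I, Pow(13, Rational(1, 2))))), 2) = Pow(Add(1046, Mul(-5, I, Pow(13, Rational(1, 2)))), 2)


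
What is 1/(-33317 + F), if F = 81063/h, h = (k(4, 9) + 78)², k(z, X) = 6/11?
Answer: -82944/2762355401 ≈ -3.0027e-5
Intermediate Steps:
k(z, X) = 6/11 (k(z, X) = 6*(1/11) = 6/11)
h = 746496/121 (h = (6/11 + 78)² = (864/11)² = 746496/121 ≈ 6169.4)
F = 1089847/82944 (F = 81063/(746496/121) = 81063*(121/746496) = 1089847/82944 ≈ 13.140)
1/(-33317 + F) = 1/(-33317 + 1089847/82944) = 1/(-2762355401/82944) = -82944/2762355401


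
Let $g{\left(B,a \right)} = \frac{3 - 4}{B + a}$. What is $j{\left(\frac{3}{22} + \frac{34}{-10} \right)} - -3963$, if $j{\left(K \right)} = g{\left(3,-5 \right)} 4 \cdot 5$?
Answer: $3973$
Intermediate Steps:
$g{\left(B,a \right)} = - \frac{1}{B + a}$
$j{\left(K \right)} = 10$ ($j{\left(K \right)} = - \frac{1}{3 - 5} \cdot 4 \cdot 5 = - \frac{1}{-2} \cdot 4 \cdot 5 = \left(-1\right) \left(- \frac{1}{2}\right) 4 \cdot 5 = \frac{1}{2} \cdot 4 \cdot 5 = 2 \cdot 5 = 10$)
$j{\left(\frac{3}{22} + \frac{34}{-10} \right)} - -3963 = 10 - -3963 = 10 + 3963 = 3973$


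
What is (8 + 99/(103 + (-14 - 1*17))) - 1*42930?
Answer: -343365/8 ≈ -42921.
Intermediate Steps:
(8 + 99/(103 + (-14 - 1*17))) - 1*42930 = (8 + 99/(103 + (-14 - 17))) - 42930 = (8 + 99/(103 - 31)) - 42930 = (8 + 99/72) - 42930 = (8 + 99*(1/72)) - 42930 = (8 + 11/8) - 42930 = 75/8 - 42930 = -343365/8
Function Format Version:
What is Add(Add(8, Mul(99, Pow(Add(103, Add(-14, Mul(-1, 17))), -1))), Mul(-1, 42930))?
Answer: Rational(-343365, 8) ≈ -42921.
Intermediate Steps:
Add(Add(8, Mul(99, Pow(Add(103, Add(-14, Mul(-1, 17))), -1))), Mul(-1, 42930)) = Add(Add(8, Mul(99, Pow(Add(103, Add(-14, -17)), -1))), -42930) = Add(Add(8, Mul(99, Pow(Add(103, -31), -1))), -42930) = Add(Add(8, Mul(99, Pow(72, -1))), -42930) = Add(Add(8, Mul(99, Rational(1, 72))), -42930) = Add(Add(8, Rational(11, 8)), -42930) = Add(Rational(75, 8), -42930) = Rational(-343365, 8)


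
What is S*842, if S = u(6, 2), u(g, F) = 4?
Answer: 3368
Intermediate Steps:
S = 4
S*842 = 4*842 = 3368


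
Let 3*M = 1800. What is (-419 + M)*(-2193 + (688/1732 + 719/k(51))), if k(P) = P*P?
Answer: -446901718870/1126233 ≈ -3.9681e+5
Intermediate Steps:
M = 600 (M = (1/3)*1800 = 600)
k(P) = P**2
(-419 + M)*(-2193 + (688/1732 + 719/k(51))) = (-419 + 600)*(-2193 + (688/1732 + 719/(51**2))) = 181*(-2193 + (688*(1/1732) + 719/2601)) = 181*(-2193 + (172/433 + 719*(1/2601))) = 181*(-2193 + (172/433 + 719/2601)) = 181*(-2193 + 758699/1126233) = 181*(-2469070270/1126233) = -446901718870/1126233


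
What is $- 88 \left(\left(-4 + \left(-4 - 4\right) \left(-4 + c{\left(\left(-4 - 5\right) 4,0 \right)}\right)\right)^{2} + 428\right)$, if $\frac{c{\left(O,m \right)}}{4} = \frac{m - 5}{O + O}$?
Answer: $- \frac{7787296}{81} \approx -96140.0$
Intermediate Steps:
$c{\left(O,m \right)} = \frac{2 \left(-5 + m\right)}{O}$ ($c{\left(O,m \right)} = 4 \frac{m - 5}{O + O} = 4 \frac{-5 + m}{2 O} = \frac{2 \left(-5 + m\right)}{O}$)
$- 88 \left(\left(-4 + \left(-4 - 4\right) \left(-4 + c{\left(\left(-4 - 5\right) 4,0 \right)}\right)\right)^{2} + 428\right) = - 88 \left(\left(-4 + \left(-4 - 4\right) \left(-4 + \frac{2 \left(-5 + 0\right)}{\left(-4 - 5\right) 4}\right)\right)^{2} + 428\right) = - 88 \left(\left(-4 - 8 \left(-4 + 2 \frac{1}{\left(-9\right) 4} \left(-5\right)\right)\right)^{2} + 428\right) = - 88 \left(\left(-4 - 8 \left(-4 + 2 \frac{1}{-36} \left(-5\right)\right)\right)^{2} + 428\right) = - 88 \left(\left(-4 - 8 \left(-4 + 2 \left(- \frac{1}{36}\right) \left(-5\right)\right)\right)^{2} + 428\right) = - 88 \left(\left(-4 - 8 \left(-4 + \frac{5}{18}\right)\right)^{2} + 428\right) = - 88 \left(\left(-4 - - \frac{268}{9}\right)^{2} + 428\right) = - 88 \left(\left(-4 + \frac{268}{9}\right)^{2} + 428\right) = - 88 \left(\left(\frac{232}{9}\right)^{2} + 428\right) = - 88 \left(\frac{53824}{81} + 428\right) = \left(-88\right) \frac{88492}{81} = - \frac{7787296}{81}$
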